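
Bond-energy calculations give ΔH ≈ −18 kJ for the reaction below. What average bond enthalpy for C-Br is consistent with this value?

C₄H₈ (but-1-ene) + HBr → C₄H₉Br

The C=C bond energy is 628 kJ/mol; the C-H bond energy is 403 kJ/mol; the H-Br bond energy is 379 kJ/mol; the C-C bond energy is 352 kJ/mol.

Let D be the C-Br bond energy.
Σ(broken) = 2×352 + 8×403 + 1×628 + 1×379 = 4935
Σ(formed) = 1×D + 3×352 + 9×403 = 4683 + D
ΔH = Σ(broken) − Σ(formed) = (4935) − (4683 + D) = +252 − D
Setting this equal to −18 kJ gives D = 270 kJ/mol.

D(C-Br) ≈ 270 kJ/mol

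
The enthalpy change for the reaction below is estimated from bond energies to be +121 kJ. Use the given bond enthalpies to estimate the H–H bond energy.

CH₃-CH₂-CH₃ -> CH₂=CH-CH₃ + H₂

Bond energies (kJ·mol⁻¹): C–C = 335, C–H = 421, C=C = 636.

D(H–H) ≈ 420 kJ/mol

Let D be the H–H bond energy.
Σ(broken) = 2×335 + 8×421 = 4038
Σ(formed) = 1×335 + 6×421 + 1×636 + 1×D = 3497 + D
ΔH = Σ(broken) − Σ(formed) = (4038) − (3497 + D) = +541 − D
Setting this equal to +121 kJ gives D = 420 kJ/mol.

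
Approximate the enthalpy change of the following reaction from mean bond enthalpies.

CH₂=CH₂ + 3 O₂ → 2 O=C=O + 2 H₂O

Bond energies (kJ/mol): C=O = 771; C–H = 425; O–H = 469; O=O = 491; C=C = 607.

Bonds broken (reactants):
  C–H: 4 × 425 = 1700
  C=C: 1 × 607 = 607
  O=O: 3 × 491 = 1473
  Σ(broken) = 3780 kJ
Bonds formed (products):
  C=O: 4 × 771 = 3084
  O–H: 4 × 469 = 1876
  Σ(formed) = 4960 kJ
ΔH = Σ(broken) − Σ(formed) = 3780 − 4960 = −1180 kJ

ΔH ≈ −1180 kJ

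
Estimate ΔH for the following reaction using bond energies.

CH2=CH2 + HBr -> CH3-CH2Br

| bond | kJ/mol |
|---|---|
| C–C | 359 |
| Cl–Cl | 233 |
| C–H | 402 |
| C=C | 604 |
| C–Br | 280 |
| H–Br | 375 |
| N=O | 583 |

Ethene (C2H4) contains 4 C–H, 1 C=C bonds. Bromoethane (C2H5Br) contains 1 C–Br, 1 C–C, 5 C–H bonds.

ΔH ≈ −62 kJ

Bonds broken (reactants):
  C–H: 4 × 402 = 1608
  C=C: 1 × 604 = 604
  H–Br: 1 × 375 = 375
  Σ(broken) = 2587 kJ
Bonds formed (products):
  C–Br: 1 × 280 = 280
  C–C: 1 × 359 = 359
  C–H: 5 × 402 = 2010
  Σ(formed) = 2649 kJ
ΔH = Σ(broken) − Σ(formed) = 2587 − 2649 = −62 kJ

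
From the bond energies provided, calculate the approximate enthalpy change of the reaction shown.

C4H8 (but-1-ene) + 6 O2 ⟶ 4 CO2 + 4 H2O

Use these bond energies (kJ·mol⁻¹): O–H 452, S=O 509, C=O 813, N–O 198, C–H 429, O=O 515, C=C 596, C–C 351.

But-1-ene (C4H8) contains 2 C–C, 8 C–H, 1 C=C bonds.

ΔH ≈ −2300 kJ

Bonds broken (reactants):
  C–C: 2 × 351 = 702
  C–H: 8 × 429 = 3432
  C=C: 1 × 596 = 596
  O=O: 6 × 515 = 3090
  Σ(broken) = 7820 kJ
Bonds formed (products):
  C=O: 8 × 813 = 6504
  O–H: 8 × 452 = 3616
  Σ(formed) = 10120 kJ
ΔH = Σ(broken) − Σ(formed) = 7820 − 10120 = −2300 kJ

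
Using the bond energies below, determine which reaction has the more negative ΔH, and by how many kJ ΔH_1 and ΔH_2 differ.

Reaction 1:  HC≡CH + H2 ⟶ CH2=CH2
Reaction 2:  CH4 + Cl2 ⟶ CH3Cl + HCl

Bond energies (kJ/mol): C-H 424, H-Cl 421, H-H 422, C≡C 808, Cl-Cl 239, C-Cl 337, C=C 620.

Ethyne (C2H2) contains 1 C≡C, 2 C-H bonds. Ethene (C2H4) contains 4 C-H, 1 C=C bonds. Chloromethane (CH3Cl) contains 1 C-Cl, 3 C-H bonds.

Reaction 1:
  Bonds broken (reactants):
    C≡C: 1 × 808 = 808
    C-H: 2 × 424 = 848
    H-H: 1 × 422 = 422
    Σ(broken) = 2078 kJ
  Bonds formed (products):
    C-H: 4 × 424 = 1696
    C=C: 1 × 620 = 620
    Σ(formed) = 2316 kJ
  ΔH_1 = 2078 − 2316 = −238 kJ
Reaction 2:
  Bonds broken (reactants):
    C-H: 4 × 424 = 1696
    Cl-Cl: 1 × 239 = 239
    Σ(broken) = 1935 kJ
  Bonds formed (products):
    C-Cl: 1 × 337 = 337
    C-H: 3 × 424 = 1272
    H-Cl: 1 × 421 = 421
    Σ(formed) = 2030 kJ
  ΔH_2 = 1935 − 2030 = −95 kJ
ΔH_1 − ΔH_2 = −143 kJ, so reaction 1 has the more negative ΔH; |ΔH_1 − ΔH_2| = 143 kJ.

Reaction 1, by 143 kJ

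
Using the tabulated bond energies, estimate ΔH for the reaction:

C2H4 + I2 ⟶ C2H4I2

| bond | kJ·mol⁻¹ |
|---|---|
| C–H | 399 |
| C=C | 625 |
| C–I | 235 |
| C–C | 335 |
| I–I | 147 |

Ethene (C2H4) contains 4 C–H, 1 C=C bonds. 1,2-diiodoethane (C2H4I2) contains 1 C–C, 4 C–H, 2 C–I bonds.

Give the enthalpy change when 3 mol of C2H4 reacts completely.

Bonds broken (reactants):
  C–H: 4 × 399 = 1596
  C=C: 1 × 625 = 625
  I–I: 1 × 147 = 147
  Σ(broken) = 2368 kJ
Bonds formed (products):
  C–C: 1 × 335 = 335
  C–H: 4 × 399 = 1596
  C–I: 2 × 235 = 470
  Σ(formed) = 2401 kJ
ΔH = Σ(broken) − Σ(formed) = 2368 − 2401 = −33 kJ
For 3× the reaction as written: 3 × (−33) = −99 kJ

ΔH = −99 kJ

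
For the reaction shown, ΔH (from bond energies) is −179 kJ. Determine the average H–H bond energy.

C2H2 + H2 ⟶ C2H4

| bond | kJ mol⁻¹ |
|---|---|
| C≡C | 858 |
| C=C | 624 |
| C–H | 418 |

D(H–H) ≈ 423 kJ/mol

Let D be the H–H bond energy.
Σ(broken) = 1×858 + 2×418 + 1×D = 1694 + D
Σ(formed) = 4×418 + 1×624 = 2296
ΔH = Σ(broken) − Σ(formed) = (1694 + D) − (2296) = −602 + D
Setting this equal to −179 kJ gives D = 423 kJ/mol.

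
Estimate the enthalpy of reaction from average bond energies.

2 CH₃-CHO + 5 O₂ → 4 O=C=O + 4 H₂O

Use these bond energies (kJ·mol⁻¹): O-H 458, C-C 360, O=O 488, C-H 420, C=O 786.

Bonds broken (reactants):
  C-C: 2 × 360 = 720
  C-H: 8 × 420 = 3360
  C=O: 2 × 786 = 1572
  O=O: 5 × 488 = 2440
  Σ(broken) = 8092 kJ
Bonds formed (products):
  C=O: 8 × 786 = 6288
  O-H: 8 × 458 = 3664
  Σ(formed) = 9952 kJ
ΔH = Σ(broken) − Σ(formed) = 8092 − 9952 = −1860 kJ

ΔH ≈ −1860 kJ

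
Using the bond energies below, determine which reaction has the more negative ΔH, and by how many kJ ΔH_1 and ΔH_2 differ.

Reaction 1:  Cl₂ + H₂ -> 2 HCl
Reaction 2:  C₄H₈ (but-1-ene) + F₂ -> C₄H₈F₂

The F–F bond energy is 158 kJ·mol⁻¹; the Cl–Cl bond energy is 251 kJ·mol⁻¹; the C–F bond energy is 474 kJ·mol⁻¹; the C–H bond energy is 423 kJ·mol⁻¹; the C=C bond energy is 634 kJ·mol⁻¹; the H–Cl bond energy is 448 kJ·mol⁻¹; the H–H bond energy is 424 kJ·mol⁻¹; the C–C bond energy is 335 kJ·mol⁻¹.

Reaction 1:
  Bonds broken (reactants):
    Cl–Cl: 1 × 251 = 251
    H–H: 1 × 424 = 424
    Σ(broken) = 675 kJ
  Bonds formed (products):
    H–Cl: 2 × 448 = 896
    Σ(formed) = 896 kJ
  ΔH_1 = 675 − 896 = −221 kJ
Reaction 2:
  Bonds broken (reactants):
    C–C: 2 × 335 = 670
    C–H: 8 × 423 = 3384
    C=C: 1 × 634 = 634
    F–F: 1 × 158 = 158
    Σ(broken) = 4846 kJ
  Bonds formed (products):
    C–C: 3 × 335 = 1005
    C–F: 2 × 474 = 948
    C–H: 8 × 423 = 3384
    Σ(formed) = 5337 kJ
  ΔH_2 = 4846 − 5337 = −491 kJ
ΔH_1 − ΔH_2 = +270 kJ, so reaction 2 has the more negative ΔH; |ΔH_1 − ΔH_2| = 270 kJ.

Reaction 2, by 270 kJ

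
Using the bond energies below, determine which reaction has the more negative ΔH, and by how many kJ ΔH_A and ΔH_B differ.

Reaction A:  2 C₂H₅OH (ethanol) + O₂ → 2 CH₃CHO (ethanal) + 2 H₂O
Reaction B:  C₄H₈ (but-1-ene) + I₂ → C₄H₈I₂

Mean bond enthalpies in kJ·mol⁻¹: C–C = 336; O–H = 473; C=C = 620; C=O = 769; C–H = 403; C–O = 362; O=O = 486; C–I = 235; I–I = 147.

Reaction A, by 429 kJ

Reaction A:
  Bonds broken (reactants):
    C–C: 2 × 336 = 672
    C–H: 10 × 403 = 4030
    C–O: 2 × 362 = 724
    O–H: 2 × 473 = 946
    O=O: 1 × 486 = 486
    Σ(broken) = 6858 kJ
  Bonds formed (products):
    C–C: 2 × 336 = 672
    C–H: 8 × 403 = 3224
    C=O: 2 × 769 = 1538
    O–H: 4 × 473 = 1892
    Σ(formed) = 7326 kJ
  ΔH_A = 6858 − 7326 = −468 kJ
Reaction B:
  Bonds broken (reactants):
    C–C: 2 × 336 = 672
    C–H: 8 × 403 = 3224
    C=C: 1 × 620 = 620
    I–I: 1 × 147 = 147
    Σ(broken) = 4663 kJ
  Bonds formed (products):
    C–C: 3 × 336 = 1008
    C–H: 8 × 403 = 3224
    C–I: 2 × 235 = 470
    Σ(formed) = 4702 kJ
  ΔH_B = 4663 − 4702 = −39 kJ
ΔH_A − ΔH_B = −429 kJ, so reaction A has the more negative ΔH; |ΔH_A − ΔH_B| = 429 kJ.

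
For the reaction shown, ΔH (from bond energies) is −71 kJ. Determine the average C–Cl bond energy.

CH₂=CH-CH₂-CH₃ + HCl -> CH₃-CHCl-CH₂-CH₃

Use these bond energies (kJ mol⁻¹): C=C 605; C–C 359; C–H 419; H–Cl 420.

Let D be the C–Cl bond energy.
Σ(broken) = 2×359 + 8×419 + 1×605 + 1×420 = 5095
Σ(formed) = 3×359 + 1×D + 9×419 = 4848 + D
ΔH = Σ(broken) − Σ(formed) = (5095) − (4848 + D) = +247 − D
Setting this equal to −71 kJ gives D = 318 kJ/mol.

D(C–Cl) ≈ 318 kJ/mol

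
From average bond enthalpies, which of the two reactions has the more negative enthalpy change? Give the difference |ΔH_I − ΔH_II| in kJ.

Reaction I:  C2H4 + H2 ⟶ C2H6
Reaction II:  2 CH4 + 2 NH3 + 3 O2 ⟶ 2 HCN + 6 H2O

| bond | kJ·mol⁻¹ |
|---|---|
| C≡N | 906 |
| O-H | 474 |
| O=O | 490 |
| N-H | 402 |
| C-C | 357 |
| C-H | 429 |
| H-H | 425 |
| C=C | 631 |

Reaction II, by 885 kJ

Reaction I:
  Bonds broken (reactants):
    C-H: 4 × 429 = 1716
    C=C: 1 × 631 = 631
    H-H: 1 × 425 = 425
    Σ(broken) = 2772 kJ
  Bonds formed (products):
    C-C: 1 × 357 = 357
    C-H: 6 × 429 = 2574
    Σ(formed) = 2931 kJ
  ΔH_I = 2772 − 2931 = −159 kJ
Reaction II:
  Bonds broken (reactants):
    C-H: 8 × 429 = 3432
    N-H: 6 × 402 = 2412
    O=O: 3 × 490 = 1470
    Σ(broken) = 7314 kJ
  Bonds formed (products):
    C≡N: 2 × 906 = 1812
    C-H: 2 × 429 = 858
    O-H: 12 × 474 = 5688
    Σ(formed) = 8358 kJ
  ΔH_II = 7314 − 8358 = −1044 kJ
ΔH_I − ΔH_II = +885 kJ, so reaction II has the more negative ΔH; |ΔH_I − ΔH_II| = 885 kJ.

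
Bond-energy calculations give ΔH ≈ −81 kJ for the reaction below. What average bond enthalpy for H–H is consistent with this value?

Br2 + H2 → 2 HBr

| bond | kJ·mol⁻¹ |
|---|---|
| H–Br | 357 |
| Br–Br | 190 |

D(H–H) ≈ 443 kJ/mol

Let D be the H–H bond energy.
Σ(broken) = 1×190 + 1×D = 190 + D
Σ(formed) = 2×357 = 714
ΔH = Σ(broken) − Σ(formed) = (190 + D) − (714) = −524 + D
Setting this equal to −81 kJ gives D = 443 kJ/mol.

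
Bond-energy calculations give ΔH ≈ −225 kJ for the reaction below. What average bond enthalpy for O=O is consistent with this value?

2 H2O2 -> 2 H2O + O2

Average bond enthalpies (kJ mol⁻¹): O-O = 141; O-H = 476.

Let D be the O=O bond energy.
Σ(broken) = 4×476 + 2×141 = 2186
Σ(formed) = 4×476 + 1×D = 1904 + D
ΔH = Σ(broken) − Σ(formed) = (2186) − (1904 + D) = +282 − D
Setting this equal to −225 kJ gives D = 507 kJ/mol.

D(O=O) ≈ 507 kJ/mol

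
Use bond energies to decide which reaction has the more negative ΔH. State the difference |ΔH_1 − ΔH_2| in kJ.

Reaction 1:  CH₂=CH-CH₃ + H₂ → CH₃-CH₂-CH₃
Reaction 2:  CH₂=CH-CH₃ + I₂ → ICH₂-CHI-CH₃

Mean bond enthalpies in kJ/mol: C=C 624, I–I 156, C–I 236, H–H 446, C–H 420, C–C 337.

Reaction 1:
  Bonds broken (reactants):
    C–C: 1 × 337 = 337
    C–H: 6 × 420 = 2520
    C=C: 1 × 624 = 624
    H–H: 1 × 446 = 446
    Σ(broken) = 3927 kJ
  Bonds formed (products):
    C–C: 2 × 337 = 674
    C–H: 8 × 420 = 3360
    Σ(formed) = 4034 kJ
  ΔH_1 = 3927 − 4034 = −107 kJ
Reaction 2:
  Bonds broken (reactants):
    C–C: 1 × 337 = 337
    C–H: 6 × 420 = 2520
    C=C: 1 × 624 = 624
    I–I: 1 × 156 = 156
    Σ(broken) = 3637 kJ
  Bonds formed (products):
    C–C: 2 × 337 = 674
    C–H: 6 × 420 = 2520
    C–I: 2 × 236 = 472
    Σ(formed) = 3666 kJ
  ΔH_2 = 3637 − 3666 = −29 kJ
ΔH_1 − ΔH_2 = −78 kJ, so reaction 1 has the more negative ΔH; |ΔH_1 − ΔH_2| = 78 kJ.

Reaction 1, by 78 kJ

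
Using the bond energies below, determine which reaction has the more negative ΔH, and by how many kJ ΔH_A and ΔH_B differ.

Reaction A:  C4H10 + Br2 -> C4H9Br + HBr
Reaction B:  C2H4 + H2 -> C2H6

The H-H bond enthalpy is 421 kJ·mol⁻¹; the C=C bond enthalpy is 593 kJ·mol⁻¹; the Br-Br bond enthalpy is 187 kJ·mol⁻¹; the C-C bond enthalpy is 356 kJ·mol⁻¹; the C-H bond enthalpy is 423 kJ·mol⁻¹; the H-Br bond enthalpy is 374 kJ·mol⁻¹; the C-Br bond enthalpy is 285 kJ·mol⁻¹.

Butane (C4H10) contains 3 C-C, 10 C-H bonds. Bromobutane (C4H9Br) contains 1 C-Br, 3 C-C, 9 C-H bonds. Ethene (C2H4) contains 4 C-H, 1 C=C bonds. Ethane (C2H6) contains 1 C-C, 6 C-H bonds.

Reaction B, by 139 kJ

Reaction A:
  Bonds broken (reactants):
    Br-Br: 1 × 187 = 187
    C-C: 3 × 356 = 1068
    C-H: 10 × 423 = 4230
    Σ(broken) = 5485 kJ
  Bonds formed (products):
    C-Br: 1 × 285 = 285
    C-C: 3 × 356 = 1068
    C-H: 9 × 423 = 3807
    H-Br: 1 × 374 = 374
    Σ(formed) = 5534 kJ
  ΔH_A = 5485 − 5534 = −49 kJ
Reaction B:
  Bonds broken (reactants):
    C-H: 4 × 423 = 1692
    C=C: 1 × 593 = 593
    H-H: 1 × 421 = 421
    Σ(broken) = 2706 kJ
  Bonds formed (products):
    C-C: 1 × 356 = 356
    C-H: 6 × 423 = 2538
    Σ(formed) = 2894 kJ
  ΔH_B = 2706 − 2894 = −188 kJ
ΔH_A − ΔH_B = +139 kJ, so reaction B has the more negative ΔH; |ΔH_A − ΔH_B| = 139 kJ.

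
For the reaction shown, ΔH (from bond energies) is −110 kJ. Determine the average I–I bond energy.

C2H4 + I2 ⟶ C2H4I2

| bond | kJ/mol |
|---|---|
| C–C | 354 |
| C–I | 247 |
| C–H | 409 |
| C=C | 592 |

D(I–I) ≈ 146 kJ/mol

Let D be the I–I bond energy.
Σ(broken) = 4×409 + 1×592 + 1×D = 2228 + D
Σ(formed) = 1×354 + 4×409 + 2×247 = 2484
ΔH = Σ(broken) − Σ(formed) = (2228 + D) − (2484) = −256 + D
Setting this equal to −110 kJ gives D = 146 kJ/mol.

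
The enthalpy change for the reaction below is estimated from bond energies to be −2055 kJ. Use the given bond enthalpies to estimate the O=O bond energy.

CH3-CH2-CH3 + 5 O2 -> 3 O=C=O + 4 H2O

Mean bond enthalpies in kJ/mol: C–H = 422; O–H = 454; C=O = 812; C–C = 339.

Let D be the O=O bond energy.
Σ(broken) = 2×339 + 8×422 + 5×D = 4054 + 5D
Σ(formed) = 6×812 + 8×454 = 8504
ΔH = Σ(broken) − Σ(formed) = (4054 + 5D) − (8504) = −4450 + 5D
Setting this equal to −2055 kJ gives 5D = 2395, so D = 479 kJ/mol.

D(O=O) ≈ 479 kJ/mol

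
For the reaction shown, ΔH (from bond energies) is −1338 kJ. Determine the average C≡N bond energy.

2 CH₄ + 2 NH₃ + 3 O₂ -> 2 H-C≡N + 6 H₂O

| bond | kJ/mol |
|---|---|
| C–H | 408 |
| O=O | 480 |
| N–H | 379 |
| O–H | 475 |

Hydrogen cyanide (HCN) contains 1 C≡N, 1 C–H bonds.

Let D be the C≡N bond energy.
Σ(broken) = 8×408 + 6×379 + 3×480 = 6978
Σ(formed) = 2×D + 2×408 + 12×475 = 6516 + 2D
ΔH = Σ(broken) − Σ(formed) = (6978) − (6516 + 2D) = +462 − 2D
Setting this equal to −1338 kJ gives 2D = 1800, so D = 900 kJ/mol.

D(C≡N) ≈ 900 kJ/mol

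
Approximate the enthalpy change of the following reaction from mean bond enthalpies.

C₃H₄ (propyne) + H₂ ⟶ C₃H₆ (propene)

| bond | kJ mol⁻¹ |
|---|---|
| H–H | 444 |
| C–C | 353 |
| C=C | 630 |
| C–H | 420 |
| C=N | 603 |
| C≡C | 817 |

ΔH ≈ −209 kJ

Bonds broken (reactants):
  C≡C: 1 × 817 = 817
  C–C: 1 × 353 = 353
  C–H: 4 × 420 = 1680
  H–H: 1 × 444 = 444
  Σ(broken) = 3294 kJ
Bonds formed (products):
  C–C: 1 × 353 = 353
  C–H: 6 × 420 = 2520
  C=C: 1 × 630 = 630
  Σ(formed) = 3503 kJ
ΔH = Σ(broken) − Σ(formed) = 3294 − 3503 = −209 kJ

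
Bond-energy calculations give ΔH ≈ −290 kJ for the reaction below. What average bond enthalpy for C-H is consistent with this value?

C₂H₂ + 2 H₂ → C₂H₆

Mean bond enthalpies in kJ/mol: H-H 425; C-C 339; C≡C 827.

D(C-H) ≈ 407 kJ/mol

Let D be the C-H bond energy.
Σ(broken) = 1×827 + 2×D + 2×425 = 1677 + 2D
Σ(formed) = 1×339 + 6×D = 339 + 6D
ΔH = Σ(broken) − Σ(formed) = (1677 + 2D) − (339 + 6D) = +1338 − 4D
Setting this equal to −290 kJ gives 4D = 1628, so D = 407 kJ/mol.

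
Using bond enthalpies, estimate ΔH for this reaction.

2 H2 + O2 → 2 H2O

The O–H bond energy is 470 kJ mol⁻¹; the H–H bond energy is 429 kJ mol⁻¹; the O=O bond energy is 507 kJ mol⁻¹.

ΔH ≈ −515 kJ

Bonds broken (reactants):
  H–H: 2 × 429 = 858
  O=O: 1 × 507 = 507
  Σ(broken) = 1365 kJ
Bonds formed (products):
  O–H: 4 × 470 = 1880
  Σ(formed) = 1880 kJ
ΔH = Σ(broken) − Σ(formed) = 1365 − 1880 = −515 kJ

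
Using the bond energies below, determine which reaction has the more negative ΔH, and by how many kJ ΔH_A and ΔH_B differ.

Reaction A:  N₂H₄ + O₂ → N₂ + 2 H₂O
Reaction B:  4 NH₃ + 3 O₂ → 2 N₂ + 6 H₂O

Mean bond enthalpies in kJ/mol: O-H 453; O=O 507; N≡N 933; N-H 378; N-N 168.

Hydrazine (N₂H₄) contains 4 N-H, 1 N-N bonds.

Reaction A:
  Bonds broken (reactants):
    N-H: 4 × 378 = 1512
    N-N: 1 × 168 = 168
    O=O: 1 × 507 = 507
    Σ(broken) = 2187 kJ
  Bonds formed (products):
    N≡N: 1 × 933 = 933
    O-H: 4 × 453 = 1812
    Σ(formed) = 2745 kJ
  ΔH_A = 2187 − 2745 = −558 kJ
Reaction B:
  Bonds broken (reactants):
    N-H: 12 × 378 = 4536
    O=O: 3 × 507 = 1521
    Σ(broken) = 6057 kJ
  Bonds formed (products):
    N≡N: 2 × 933 = 1866
    O-H: 12 × 453 = 5436
    Σ(formed) = 7302 kJ
  ΔH_B = 6057 − 7302 = −1245 kJ
ΔH_A − ΔH_B = +687 kJ, so reaction B has the more negative ΔH; |ΔH_A − ΔH_B| = 687 kJ.

Reaction B, by 687 kJ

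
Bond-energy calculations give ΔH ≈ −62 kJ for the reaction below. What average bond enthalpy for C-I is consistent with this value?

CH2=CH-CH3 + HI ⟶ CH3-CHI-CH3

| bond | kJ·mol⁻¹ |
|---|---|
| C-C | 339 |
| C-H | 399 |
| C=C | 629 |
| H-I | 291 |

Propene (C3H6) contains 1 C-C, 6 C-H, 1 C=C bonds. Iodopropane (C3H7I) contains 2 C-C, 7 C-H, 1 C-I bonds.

D(C-I) ≈ 244 kJ/mol

Let D be the C-I bond energy.
Σ(broken) = 1×339 + 6×399 + 1×629 + 1×291 = 3653
Σ(formed) = 2×339 + 7×399 + 1×D = 3471 + D
ΔH = Σ(broken) − Σ(formed) = (3653) − (3471 + D) = +182 − D
Setting this equal to −62 kJ gives D = 244 kJ/mol.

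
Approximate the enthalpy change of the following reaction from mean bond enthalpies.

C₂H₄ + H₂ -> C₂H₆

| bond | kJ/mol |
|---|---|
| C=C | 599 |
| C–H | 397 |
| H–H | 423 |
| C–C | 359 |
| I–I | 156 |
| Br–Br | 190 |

ΔH ≈ −131 kJ

Bonds broken (reactants):
  C–H: 4 × 397 = 1588
  C=C: 1 × 599 = 599
  H–H: 1 × 423 = 423
  Σ(broken) = 2610 kJ
Bonds formed (products):
  C–C: 1 × 359 = 359
  C–H: 6 × 397 = 2382
  Σ(formed) = 2741 kJ
ΔH = Σ(broken) − Σ(formed) = 2610 − 2741 = −131 kJ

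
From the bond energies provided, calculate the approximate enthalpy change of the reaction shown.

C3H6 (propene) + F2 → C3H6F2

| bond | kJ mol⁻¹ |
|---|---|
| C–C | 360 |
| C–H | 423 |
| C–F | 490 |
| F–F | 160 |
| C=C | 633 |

Bonds broken (reactants):
  C–C: 1 × 360 = 360
  C–H: 6 × 423 = 2538
  C=C: 1 × 633 = 633
  F–F: 1 × 160 = 160
  Σ(broken) = 3691 kJ
Bonds formed (products):
  C–C: 2 × 360 = 720
  C–F: 2 × 490 = 980
  C–H: 6 × 423 = 2538
  Σ(formed) = 4238 kJ
ΔH = Σ(broken) − Σ(formed) = 3691 − 4238 = −547 kJ

ΔH ≈ −547 kJ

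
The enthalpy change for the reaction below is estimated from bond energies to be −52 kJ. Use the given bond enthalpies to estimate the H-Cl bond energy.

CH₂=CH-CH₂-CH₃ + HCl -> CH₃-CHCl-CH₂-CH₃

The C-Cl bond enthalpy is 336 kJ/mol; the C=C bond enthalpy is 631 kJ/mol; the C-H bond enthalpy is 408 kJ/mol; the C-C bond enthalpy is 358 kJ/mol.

D(H-Cl) ≈ 419 kJ/mol

Let D be the H-Cl bond energy.
Σ(broken) = 2×358 + 8×408 + 1×631 + 1×D = 4611 + D
Σ(formed) = 3×358 + 1×336 + 9×408 = 5082
ΔH = Σ(broken) − Σ(formed) = (4611 + D) − (5082) = −471 + D
Setting this equal to −52 kJ gives D = 419 kJ/mol.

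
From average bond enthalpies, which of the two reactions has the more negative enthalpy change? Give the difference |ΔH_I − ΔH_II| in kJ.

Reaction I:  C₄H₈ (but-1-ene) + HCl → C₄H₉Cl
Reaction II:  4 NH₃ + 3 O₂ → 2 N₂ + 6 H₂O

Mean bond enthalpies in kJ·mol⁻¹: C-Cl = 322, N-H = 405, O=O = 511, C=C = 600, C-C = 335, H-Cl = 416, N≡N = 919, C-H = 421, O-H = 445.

Reaction II, by 723 kJ

Reaction I:
  Bonds broken (reactants):
    C-C: 2 × 335 = 670
    C-H: 8 × 421 = 3368
    C=C: 1 × 600 = 600
    H-Cl: 1 × 416 = 416
    Σ(broken) = 5054 kJ
  Bonds formed (products):
    C-C: 3 × 335 = 1005
    C-Cl: 1 × 322 = 322
    C-H: 9 × 421 = 3789
    Σ(formed) = 5116 kJ
  ΔH_I = 5054 − 5116 = −62 kJ
Reaction II:
  Bonds broken (reactants):
    N-H: 12 × 405 = 4860
    O=O: 3 × 511 = 1533
    Σ(broken) = 6393 kJ
  Bonds formed (products):
    N≡N: 2 × 919 = 1838
    O-H: 12 × 445 = 5340
    Σ(formed) = 7178 kJ
  ΔH_II = 6393 − 7178 = −785 kJ
ΔH_I − ΔH_II = +723 kJ, so reaction II has the more negative ΔH; |ΔH_I − ΔH_II| = 723 kJ.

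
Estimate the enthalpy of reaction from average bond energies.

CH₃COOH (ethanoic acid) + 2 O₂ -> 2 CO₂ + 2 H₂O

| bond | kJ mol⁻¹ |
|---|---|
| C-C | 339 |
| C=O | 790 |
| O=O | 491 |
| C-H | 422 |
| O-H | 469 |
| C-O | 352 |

ΔH ≈ −838 kJ

Bonds broken (reactants):
  C-C: 1 × 339 = 339
  C-H: 3 × 422 = 1266
  C-O: 1 × 352 = 352
  C=O: 1 × 790 = 790
  O-H: 1 × 469 = 469
  O=O: 2 × 491 = 982
  Σ(broken) = 4198 kJ
Bonds formed (products):
  C=O: 4 × 790 = 3160
  O-H: 4 × 469 = 1876
  Σ(formed) = 5036 kJ
ΔH = Σ(broken) − Σ(formed) = 4198 − 5036 = −838 kJ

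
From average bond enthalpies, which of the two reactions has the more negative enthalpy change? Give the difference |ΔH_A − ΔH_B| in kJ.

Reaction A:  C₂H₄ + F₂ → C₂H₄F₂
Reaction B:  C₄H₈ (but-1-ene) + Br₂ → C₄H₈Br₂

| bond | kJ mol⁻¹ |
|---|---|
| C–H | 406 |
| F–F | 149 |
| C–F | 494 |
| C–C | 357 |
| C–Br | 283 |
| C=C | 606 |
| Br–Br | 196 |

Reaction A:
  Bonds broken (reactants):
    C–H: 4 × 406 = 1624
    C=C: 1 × 606 = 606
    F–F: 1 × 149 = 149
    Σ(broken) = 2379 kJ
  Bonds formed (products):
    C–C: 1 × 357 = 357
    C–F: 2 × 494 = 988
    C–H: 4 × 406 = 1624
    Σ(formed) = 2969 kJ
  ΔH_A = 2379 − 2969 = −590 kJ
Reaction B:
  Bonds broken (reactants):
    Br–Br: 1 × 196 = 196
    C–C: 2 × 357 = 714
    C–H: 8 × 406 = 3248
    C=C: 1 × 606 = 606
    Σ(broken) = 4764 kJ
  Bonds formed (products):
    C–Br: 2 × 283 = 566
    C–C: 3 × 357 = 1071
    C–H: 8 × 406 = 3248
    Σ(formed) = 4885 kJ
  ΔH_B = 4764 − 4885 = −121 kJ
ΔH_A − ΔH_B = −469 kJ, so reaction A has the more negative ΔH; |ΔH_A − ΔH_B| = 469 kJ.

Reaction A, by 469 kJ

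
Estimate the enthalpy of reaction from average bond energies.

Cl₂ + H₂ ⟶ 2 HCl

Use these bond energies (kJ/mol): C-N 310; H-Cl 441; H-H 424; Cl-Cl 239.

Bonds broken (reactants):
  Cl-Cl: 1 × 239 = 239
  H-H: 1 × 424 = 424
  Σ(broken) = 663 kJ
Bonds formed (products):
  H-Cl: 2 × 441 = 882
  Σ(formed) = 882 kJ
ΔH = Σ(broken) − Σ(formed) = 663 − 882 = −219 kJ

ΔH ≈ −219 kJ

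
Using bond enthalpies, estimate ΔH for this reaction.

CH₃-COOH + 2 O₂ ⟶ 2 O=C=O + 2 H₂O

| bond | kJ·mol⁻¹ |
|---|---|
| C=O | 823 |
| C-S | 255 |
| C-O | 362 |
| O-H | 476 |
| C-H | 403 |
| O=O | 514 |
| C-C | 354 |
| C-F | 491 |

Bonds broken (reactants):
  C-C: 1 × 354 = 354
  C-H: 3 × 403 = 1209
  C-O: 1 × 362 = 362
  C=O: 1 × 823 = 823
  O-H: 1 × 476 = 476
  O=O: 2 × 514 = 1028
  Σ(broken) = 4252 kJ
Bonds formed (products):
  C=O: 4 × 823 = 3292
  O-H: 4 × 476 = 1904
  Σ(formed) = 5196 kJ
ΔH = Σ(broken) − Σ(formed) = 4252 − 5196 = −944 kJ

ΔH ≈ −944 kJ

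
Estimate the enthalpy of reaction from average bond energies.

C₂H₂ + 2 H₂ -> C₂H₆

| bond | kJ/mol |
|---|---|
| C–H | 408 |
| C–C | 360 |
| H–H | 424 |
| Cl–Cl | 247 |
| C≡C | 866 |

Bonds broken (reactants):
  C≡C: 1 × 866 = 866
  C–H: 2 × 408 = 816
  H–H: 2 × 424 = 848
  Σ(broken) = 2530 kJ
Bonds formed (products):
  C–C: 1 × 360 = 360
  C–H: 6 × 408 = 2448
  Σ(formed) = 2808 kJ
ΔH = Σ(broken) − Σ(formed) = 2530 − 2808 = −278 kJ

ΔH ≈ −278 kJ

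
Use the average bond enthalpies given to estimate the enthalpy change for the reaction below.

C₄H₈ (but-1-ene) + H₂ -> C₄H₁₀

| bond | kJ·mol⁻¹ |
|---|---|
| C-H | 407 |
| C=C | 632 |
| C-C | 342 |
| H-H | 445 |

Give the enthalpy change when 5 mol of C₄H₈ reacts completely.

Bonds broken (reactants):
  C-C: 2 × 342 = 684
  C-H: 8 × 407 = 3256
  C=C: 1 × 632 = 632
  H-H: 1 × 445 = 445
  Σ(broken) = 5017 kJ
Bonds formed (products):
  C-C: 3 × 342 = 1026
  C-H: 10 × 407 = 4070
  Σ(formed) = 5096 kJ
ΔH = Σ(broken) − Σ(formed) = 5017 − 5096 = −79 kJ
For 5× the reaction as written: 5 × (−79) = −395 kJ

ΔH = −395 kJ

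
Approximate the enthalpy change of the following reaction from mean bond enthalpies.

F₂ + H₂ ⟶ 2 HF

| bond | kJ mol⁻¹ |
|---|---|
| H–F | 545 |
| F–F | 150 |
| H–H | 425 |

ΔH ≈ −515 kJ

Bonds broken (reactants):
  F–F: 1 × 150 = 150
  H–H: 1 × 425 = 425
  Σ(broken) = 575 kJ
Bonds formed (products):
  H–F: 2 × 545 = 1090
  Σ(formed) = 1090 kJ
ΔH = Σ(broken) − Σ(formed) = 575 − 1090 = −515 kJ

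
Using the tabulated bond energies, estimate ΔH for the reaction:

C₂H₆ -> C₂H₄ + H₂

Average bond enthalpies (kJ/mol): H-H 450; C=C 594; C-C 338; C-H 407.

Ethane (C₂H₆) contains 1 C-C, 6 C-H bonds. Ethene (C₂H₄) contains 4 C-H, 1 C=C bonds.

ΔH ≈ +108 kJ

Bonds broken (reactants):
  C-C: 1 × 338 = 338
  C-H: 6 × 407 = 2442
  Σ(broken) = 2780 kJ
Bonds formed (products):
  C-H: 4 × 407 = 1628
  C=C: 1 × 594 = 594
  H-H: 1 × 450 = 450
  Σ(formed) = 2672 kJ
ΔH = Σ(broken) − Σ(formed) = 2780 − 2672 = +108 kJ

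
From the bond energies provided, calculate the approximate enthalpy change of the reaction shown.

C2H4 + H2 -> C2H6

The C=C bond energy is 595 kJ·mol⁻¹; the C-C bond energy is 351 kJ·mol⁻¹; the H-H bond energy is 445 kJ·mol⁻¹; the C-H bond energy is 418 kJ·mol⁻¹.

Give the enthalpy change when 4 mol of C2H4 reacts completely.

ΔH = −588 kJ

Bonds broken (reactants):
  C-H: 4 × 418 = 1672
  C=C: 1 × 595 = 595
  H-H: 1 × 445 = 445
  Σ(broken) = 2712 kJ
Bonds formed (products):
  C-C: 1 × 351 = 351
  C-H: 6 × 418 = 2508
  Σ(formed) = 2859 kJ
ΔH = Σ(broken) − Σ(formed) = 2712 − 2859 = −147 kJ
For 4× the reaction as written: 4 × (−147) = −588 kJ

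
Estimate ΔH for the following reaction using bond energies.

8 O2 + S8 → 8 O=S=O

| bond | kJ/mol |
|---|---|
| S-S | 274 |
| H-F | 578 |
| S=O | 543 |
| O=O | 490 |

ΔH ≈ −2576 kJ

Bonds broken (reactants):
  O=O: 8 × 490 = 3920
  S-S: 8 × 274 = 2192
  Σ(broken) = 6112 kJ
Bonds formed (products):
  S=O: 16 × 543 = 8688
  Σ(formed) = 8688 kJ
ΔH = Σ(broken) − Σ(formed) = 6112 − 8688 = −2576 kJ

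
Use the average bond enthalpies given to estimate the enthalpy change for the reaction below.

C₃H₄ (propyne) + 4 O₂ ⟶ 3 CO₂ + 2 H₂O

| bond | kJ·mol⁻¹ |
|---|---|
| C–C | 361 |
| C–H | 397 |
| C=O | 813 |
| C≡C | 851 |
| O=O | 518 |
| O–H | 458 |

Bonds broken (reactants):
  C≡C: 1 × 851 = 851
  C–C: 1 × 361 = 361
  C–H: 4 × 397 = 1588
  O=O: 4 × 518 = 2072
  Σ(broken) = 4872 kJ
Bonds formed (products):
  C=O: 6 × 813 = 4878
  O–H: 4 × 458 = 1832
  Σ(formed) = 6710 kJ
ΔH = Σ(broken) − Σ(formed) = 4872 − 6710 = −1838 kJ

ΔH ≈ −1838 kJ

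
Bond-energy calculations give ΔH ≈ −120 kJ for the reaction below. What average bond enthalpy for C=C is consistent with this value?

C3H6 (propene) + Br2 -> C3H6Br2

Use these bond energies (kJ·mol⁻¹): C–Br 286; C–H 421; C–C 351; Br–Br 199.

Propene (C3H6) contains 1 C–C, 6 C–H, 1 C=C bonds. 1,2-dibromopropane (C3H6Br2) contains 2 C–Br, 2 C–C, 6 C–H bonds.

Let D be the C=C bond energy.
Σ(broken) = 1×199 + 1×351 + 6×421 + 1×D = 3076 + D
Σ(formed) = 2×286 + 2×351 + 6×421 = 3800
ΔH = Σ(broken) − Σ(formed) = (3076 + D) − (3800) = −724 + D
Setting this equal to −120 kJ gives D = 604 kJ/mol.

D(C=C) ≈ 604 kJ/mol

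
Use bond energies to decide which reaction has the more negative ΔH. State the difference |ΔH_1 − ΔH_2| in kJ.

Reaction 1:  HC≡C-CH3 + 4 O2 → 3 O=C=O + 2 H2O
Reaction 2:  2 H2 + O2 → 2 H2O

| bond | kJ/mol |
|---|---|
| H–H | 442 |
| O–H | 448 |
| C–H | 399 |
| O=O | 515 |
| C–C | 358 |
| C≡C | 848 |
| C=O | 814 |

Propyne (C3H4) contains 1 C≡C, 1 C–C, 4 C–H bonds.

Reaction 1:
  Bonds broken (reactants):
    C≡C: 1 × 848 = 848
    C–C: 1 × 358 = 358
    C–H: 4 × 399 = 1596
    O=O: 4 × 515 = 2060
    Σ(broken) = 4862 kJ
  Bonds formed (products):
    C=O: 6 × 814 = 4884
    O–H: 4 × 448 = 1792
    Σ(formed) = 6676 kJ
  ΔH_1 = 4862 − 6676 = −1814 kJ
Reaction 2:
  Bonds broken (reactants):
    H–H: 2 × 442 = 884
    O=O: 1 × 515 = 515
    Σ(broken) = 1399 kJ
  Bonds formed (products):
    O–H: 4 × 448 = 1792
    Σ(formed) = 1792 kJ
  ΔH_2 = 1399 − 1792 = −393 kJ
ΔH_1 − ΔH_2 = −1421 kJ, so reaction 1 has the more negative ΔH; |ΔH_1 − ΔH_2| = 1421 kJ.

Reaction 1, by 1421 kJ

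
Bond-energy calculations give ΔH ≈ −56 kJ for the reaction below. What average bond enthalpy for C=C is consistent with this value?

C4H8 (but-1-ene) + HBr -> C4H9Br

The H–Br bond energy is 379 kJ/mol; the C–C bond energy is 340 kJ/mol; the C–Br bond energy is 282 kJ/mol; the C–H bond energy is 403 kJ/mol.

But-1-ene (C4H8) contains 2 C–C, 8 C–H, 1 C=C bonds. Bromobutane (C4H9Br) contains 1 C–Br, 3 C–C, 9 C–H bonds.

D(C=C) ≈ 590 kJ/mol

Let D be the C=C bond energy.
Σ(broken) = 2×340 + 8×403 + 1×D + 1×379 = 4283 + D
Σ(formed) = 1×282 + 3×340 + 9×403 = 4929
ΔH = Σ(broken) − Σ(formed) = (4283 + D) − (4929) = −646 + D
Setting this equal to −56 kJ gives D = 590 kJ/mol.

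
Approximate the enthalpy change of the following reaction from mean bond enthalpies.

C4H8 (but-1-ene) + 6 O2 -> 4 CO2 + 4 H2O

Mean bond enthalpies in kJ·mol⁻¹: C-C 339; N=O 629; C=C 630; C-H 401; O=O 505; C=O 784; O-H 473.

Bonds broken (reactants):
  C-C: 2 × 339 = 678
  C-H: 8 × 401 = 3208
  C=C: 1 × 630 = 630
  O=O: 6 × 505 = 3030
  Σ(broken) = 7546 kJ
Bonds formed (products):
  C=O: 8 × 784 = 6272
  O-H: 8 × 473 = 3784
  Σ(formed) = 10056 kJ
ΔH = Σ(broken) − Σ(formed) = 7546 − 10056 = −2510 kJ

ΔH ≈ −2510 kJ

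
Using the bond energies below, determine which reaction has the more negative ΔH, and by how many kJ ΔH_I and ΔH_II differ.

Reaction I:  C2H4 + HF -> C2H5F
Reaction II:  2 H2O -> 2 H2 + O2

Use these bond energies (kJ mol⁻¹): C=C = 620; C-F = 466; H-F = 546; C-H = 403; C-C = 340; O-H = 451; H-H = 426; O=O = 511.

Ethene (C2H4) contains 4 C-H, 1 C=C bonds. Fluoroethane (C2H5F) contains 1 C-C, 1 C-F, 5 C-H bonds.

Reaction I:
  Bonds broken (reactants):
    C-H: 4 × 403 = 1612
    C=C: 1 × 620 = 620
    H-F: 1 × 546 = 546
    Σ(broken) = 2778 kJ
  Bonds formed (products):
    C-C: 1 × 340 = 340
    C-F: 1 × 466 = 466
    C-H: 5 × 403 = 2015
    Σ(formed) = 2821 kJ
  ΔH_I = 2778 − 2821 = −43 kJ
Reaction II:
  Bonds broken (reactants):
    O-H: 4 × 451 = 1804
    Σ(broken) = 1804 kJ
  Bonds formed (products):
    H-H: 2 × 426 = 852
    O=O: 1 × 511 = 511
    Σ(formed) = 1363 kJ
  ΔH_II = 1804 − 1363 = +441 kJ
ΔH_I − ΔH_II = −484 kJ, so reaction I has the more negative ΔH; |ΔH_I − ΔH_II| = 484 kJ.

Reaction I, by 484 kJ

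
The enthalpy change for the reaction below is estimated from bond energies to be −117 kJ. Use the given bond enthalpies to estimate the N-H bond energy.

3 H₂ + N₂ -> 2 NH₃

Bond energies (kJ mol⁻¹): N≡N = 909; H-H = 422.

D(N-H) ≈ 382 kJ/mol

Let D be the N-H bond energy.
Σ(broken) = 3×422 + 1×909 = 2175
Σ(formed) = 6×D = 6D
ΔH = Σ(broken) − Σ(formed) = (2175) − (6D) = +2175 − 6D
Setting this equal to −117 kJ gives 6D = 2292, so D = 382 kJ/mol.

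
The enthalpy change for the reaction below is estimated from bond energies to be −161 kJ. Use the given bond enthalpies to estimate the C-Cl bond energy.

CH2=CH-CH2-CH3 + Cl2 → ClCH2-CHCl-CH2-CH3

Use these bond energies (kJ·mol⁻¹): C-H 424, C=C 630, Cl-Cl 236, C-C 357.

Let D be the C-Cl bond energy.
Σ(broken) = 2×357 + 8×424 + 1×630 + 1×236 = 4972
Σ(formed) = 3×357 + 2×D + 8×424 = 4463 + 2D
ΔH = Σ(broken) − Σ(formed) = (4972) − (4463 + 2D) = +509 − 2D
Setting this equal to −161 kJ gives 2D = 670, so D = 335 kJ/mol.

D(C-Cl) ≈ 335 kJ/mol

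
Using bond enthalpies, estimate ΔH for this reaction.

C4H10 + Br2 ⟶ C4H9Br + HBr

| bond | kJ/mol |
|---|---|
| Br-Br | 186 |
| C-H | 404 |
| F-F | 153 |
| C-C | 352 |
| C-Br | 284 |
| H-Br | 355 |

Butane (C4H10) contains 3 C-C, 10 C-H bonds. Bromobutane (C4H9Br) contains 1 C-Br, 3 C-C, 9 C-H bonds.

ΔH ≈ −49 kJ

Bonds broken (reactants):
  Br-Br: 1 × 186 = 186
  C-C: 3 × 352 = 1056
  C-H: 10 × 404 = 4040
  Σ(broken) = 5282 kJ
Bonds formed (products):
  C-Br: 1 × 284 = 284
  C-C: 3 × 352 = 1056
  C-H: 9 × 404 = 3636
  H-Br: 1 × 355 = 355
  Σ(formed) = 5331 kJ
ΔH = Σ(broken) − Σ(formed) = 5282 − 5331 = −49 kJ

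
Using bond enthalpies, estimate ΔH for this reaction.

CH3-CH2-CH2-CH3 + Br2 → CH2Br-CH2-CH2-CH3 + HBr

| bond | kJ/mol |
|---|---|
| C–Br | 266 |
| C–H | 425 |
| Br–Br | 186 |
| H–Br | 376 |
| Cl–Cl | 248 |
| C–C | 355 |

ΔH ≈ −31 kJ

Bonds broken (reactants):
  Br–Br: 1 × 186 = 186
  C–C: 3 × 355 = 1065
  C–H: 10 × 425 = 4250
  Σ(broken) = 5501 kJ
Bonds formed (products):
  C–Br: 1 × 266 = 266
  C–C: 3 × 355 = 1065
  C–H: 9 × 425 = 3825
  H–Br: 1 × 376 = 376
  Σ(formed) = 5532 kJ
ΔH = Σ(broken) − Σ(formed) = 5501 − 5532 = −31 kJ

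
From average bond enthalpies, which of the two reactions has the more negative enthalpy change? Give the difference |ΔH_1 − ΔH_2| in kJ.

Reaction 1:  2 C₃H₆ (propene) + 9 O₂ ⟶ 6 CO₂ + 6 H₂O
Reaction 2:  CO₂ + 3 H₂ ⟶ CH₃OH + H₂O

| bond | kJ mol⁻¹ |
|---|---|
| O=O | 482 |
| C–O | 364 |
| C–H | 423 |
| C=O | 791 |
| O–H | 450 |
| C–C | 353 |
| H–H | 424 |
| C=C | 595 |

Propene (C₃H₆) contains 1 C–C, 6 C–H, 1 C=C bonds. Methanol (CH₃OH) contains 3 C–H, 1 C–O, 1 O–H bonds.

Reaction 1, by 3453 kJ

Reaction 1:
  Bonds broken (reactants):
    C–C: 2 × 353 = 706
    C–H: 12 × 423 = 5076
    C=C: 2 × 595 = 1190
    O=O: 9 × 482 = 4338
    Σ(broken) = 11310 kJ
  Bonds formed (products):
    C=O: 12 × 791 = 9492
    O–H: 12 × 450 = 5400
    Σ(formed) = 14892 kJ
  ΔH_1 = 11310 − 14892 = −3582 kJ
Reaction 2:
  Bonds broken (reactants):
    C=O: 2 × 791 = 1582
    H–H: 3 × 424 = 1272
    Σ(broken) = 2854 kJ
  Bonds formed (products):
    C–H: 3 × 423 = 1269
    C–O: 1 × 364 = 364
    O–H: 3 × 450 = 1350
    Σ(formed) = 2983 kJ
  ΔH_2 = 2854 − 2983 = −129 kJ
ΔH_1 − ΔH_2 = −3453 kJ, so reaction 1 has the more negative ΔH; |ΔH_1 − ΔH_2| = 3453 kJ.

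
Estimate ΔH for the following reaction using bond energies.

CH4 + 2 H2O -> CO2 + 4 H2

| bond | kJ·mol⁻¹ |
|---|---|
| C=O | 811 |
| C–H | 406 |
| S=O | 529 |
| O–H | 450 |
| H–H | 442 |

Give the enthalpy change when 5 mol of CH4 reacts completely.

Bonds broken (reactants):
  C–H: 4 × 406 = 1624
  O–H: 4 × 450 = 1800
  Σ(broken) = 3424 kJ
Bonds formed (products):
  C=O: 2 × 811 = 1622
  H–H: 4 × 442 = 1768
  Σ(formed) = 3390 kJ
ΔH = Σ(broken) − Σ(formed) = 3424 − 3390 = +34 kJ
For 5× the reaction as written: 5 × (+34) = +170 kJ

ΔH = +170 kJ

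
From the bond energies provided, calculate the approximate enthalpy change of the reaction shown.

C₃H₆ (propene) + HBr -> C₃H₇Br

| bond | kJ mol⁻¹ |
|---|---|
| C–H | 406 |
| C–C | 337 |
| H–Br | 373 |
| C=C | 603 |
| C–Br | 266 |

ΔH ≈ −33 kJ

Bonds broken (reactants):
  C–C: 1 × 337 = 337
  C–H: 6 × 406 = 2436
  C=C: 1 × 603 = 603
  H–Br: 1 × 373 = 373
  Σ(broken) = 3749 kJ
Bonds formed (products):
  C–Br: 1 × 266 = 266
  C–C: 2 × 337 = 674
  C–H: 7 × 406 = 2842
  Σ(formed) = 3782 kJ
ΔH = Σ(broken) − Σ(formed) = 3749 − 3782 = −33 kJ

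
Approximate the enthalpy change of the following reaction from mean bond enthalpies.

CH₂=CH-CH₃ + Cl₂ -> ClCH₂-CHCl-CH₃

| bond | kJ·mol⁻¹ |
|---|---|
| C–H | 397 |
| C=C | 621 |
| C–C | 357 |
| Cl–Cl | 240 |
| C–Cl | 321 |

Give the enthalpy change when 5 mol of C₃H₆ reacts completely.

Bonds broken (reactants):
  C–C: 1 × 357 = 357
  C–H: 6 × 397 = 2382
  C=C: 1 × 621 = 621
  Cl–Cl: 1 × 240 = 240
  Σ(broken) = 3600 kJ
Bonds formed (products):
  C–C: 2 × 357 = 714
  C–Cl: 2 × 321 = 642
  C–H: 6 × 397 = 2382
  Σ(formed) = 3738 kJ
ΔH = Σ(broken) − Σ(formed) = 3600 − 3738 = −138 kJ
For 5× the reaction as written: 5 × (−138) = −690 kJ

ΔH = −690 kJ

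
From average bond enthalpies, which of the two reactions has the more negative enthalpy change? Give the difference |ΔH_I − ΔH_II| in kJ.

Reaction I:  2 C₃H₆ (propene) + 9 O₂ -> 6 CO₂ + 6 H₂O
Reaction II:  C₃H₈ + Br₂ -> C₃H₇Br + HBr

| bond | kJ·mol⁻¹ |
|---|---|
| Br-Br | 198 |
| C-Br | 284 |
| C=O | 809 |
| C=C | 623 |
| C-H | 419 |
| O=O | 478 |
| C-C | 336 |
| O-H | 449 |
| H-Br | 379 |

Reaction I:
  Bonds broken (reactants):
    C-C: 2 × 336 = 672
    C-H: 12 × 419 = 5028
    C=C: 2 × 623 = 1246
    O=O: 9 × 478 = 4302
    Σ(broken) = 11248 kJ
  Bonds formed (products):
    C=O: 12 × 809 = 9708
    O-H: 12 × 449 = 5388
    Σ(formed) = 15096 kJ
  ΔH_I = 11248 − 15096 = −3848 kJ
Reaction II:
  Bonds broken (reactants):
    Br-Br: 1 × 198 = 198
    C-C: 2 × 336 = 672
    C-H: 8 × 419 = 3352
    Σ(broken) = 4222 kJ
  Bonds formed (products):
    C-Br: 1 × 284 = 284
    C-C: 2 × 336 = 672
    C-H: 7 × 419 = 2933
    H-Br: 1 × 379 = 379
    Σ(formed) = 4268 kJ
  ΔH_II = 4222 − 4268 = −46 kJ
ΔH_I − ΔH_II = −3802 kJ, so reaction I has the more negative ΔH; |ΔH_I − ΔH_II| = 3802 kJ.

Reaction I, by 3802 kJ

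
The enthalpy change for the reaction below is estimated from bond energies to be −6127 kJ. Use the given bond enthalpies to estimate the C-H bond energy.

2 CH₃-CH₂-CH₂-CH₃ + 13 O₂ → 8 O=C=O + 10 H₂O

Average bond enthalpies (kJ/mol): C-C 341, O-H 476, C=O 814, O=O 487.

D(C-H) ≈ 402 kJ/mol

Let D be the C-H bond energy.
Σ(broken) = 6×341 + 20×D + 13×487 = 8377 + 20D
Σ(formed) = 16×814 + 20×476 = 22544
ΔH = Σ(broken) − Σ(formed) = (8377 + 20D) − (22544) = −14167 + 20D
Setting this equal to −6127 kJ gives 20D = 8040, so D = 402 kJ/mol.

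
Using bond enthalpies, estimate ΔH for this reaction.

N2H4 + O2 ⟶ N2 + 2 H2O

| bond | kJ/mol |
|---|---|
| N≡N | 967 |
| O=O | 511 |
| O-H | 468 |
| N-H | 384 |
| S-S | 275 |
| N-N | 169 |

ΔH ≈ −623 kJ

Bonds broken (reactants):
  N-H: 4 × 384 = 1536
  N-N: 1 × 169 = 169
  O=O: 1 × 511 = 511
  Σ(broken) = 2216 kJ
Bonds formed (products):
  N≡N: 1 × 967 = 967
  O-H: 4 × 468 = 1872
  Σ(formed) = 2839 kJ
ΔH = Σ(broken) − Σ(formed) = 2216 − 2839 = −623 kJ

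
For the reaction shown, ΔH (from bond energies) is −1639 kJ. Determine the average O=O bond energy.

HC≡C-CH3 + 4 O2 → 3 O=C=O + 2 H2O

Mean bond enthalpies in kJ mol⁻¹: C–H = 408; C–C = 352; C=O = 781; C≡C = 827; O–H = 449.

Let D be the O=O bond energy.
Σ(broken) = 1×827 + 1×352 + 4×408 + 4×D = 2811 + 4D
Σ(formed) = 6×781 + 4×449 = 6482
ΔH = Σ(broken) − Σ(formed) = (2811 + 4D) − (6482) = −3671 + 4D
Setting this equal to −1639 kJ gives 4D = 2032, so D = 508 kJ/mol.

D(O=O) ≈ 508 kJ/mol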